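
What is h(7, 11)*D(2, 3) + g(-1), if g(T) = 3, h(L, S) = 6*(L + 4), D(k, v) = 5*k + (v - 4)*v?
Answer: 465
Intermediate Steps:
D(k, v) = 5*k + v*(-4 + v) (D(k, v) = 5*k + (-4 + v)*v = 5*k + v*(-4 + v))
h(L, S) = 24 + 6*L (h(L, S) = 6*(4 + L) = 24 + 6*L)
h(7, 11)*D(2, 3) + g(-1) = (24 + 6*7)*(3² - 4*3 + 5*2) + 3 = (24 + 42)*(9 - 12 + 10) + 3 = 66*7 + 3 = 462 + 3 = 465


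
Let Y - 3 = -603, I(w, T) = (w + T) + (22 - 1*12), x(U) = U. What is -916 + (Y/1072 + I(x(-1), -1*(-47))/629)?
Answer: -77245647/84286 ≈ -916.47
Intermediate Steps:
I(w, T) = 10 + T + w (I(w, T) = (T + w) + (22 - 12) = (T + w) + 10 = 10 + T + w)
Y = -600 (Y = 3 - 603 = -600)
-916 + (Y/1072 + I(x(-1), -1*(-47))/629) = -916 + (-600/1072 + (10 - 1*(-47) - 1)/629) = -916 + (-600*1/1072 + (10 + 47 - 1)*(1/629)) = -916 + (-75/134 + 56*(1/629)) = -916 + (-75/134 + 56/629) = -916 - 39671/84286 = -77245647/84286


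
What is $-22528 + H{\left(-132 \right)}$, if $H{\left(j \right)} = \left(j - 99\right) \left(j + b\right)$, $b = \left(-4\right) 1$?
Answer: $8888$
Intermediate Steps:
$b = -4$
$H{\left(j \right)} = \left(-99 + j\right) \left(-4 + j\right)$ ($H{\left(j \right)} = \left(j - 99\right) \left(j - 4\right) = \left(-99 + j\right) \left(-4 + j\right)$)
$-22528 + H{\left(-132 \right)} = -22528 + \left(396 + \left(-132\right)^{2} - -13596\right) = -22528 + \left(396 + 17424 + 13596\right) = -22528 + 31416 = 8888$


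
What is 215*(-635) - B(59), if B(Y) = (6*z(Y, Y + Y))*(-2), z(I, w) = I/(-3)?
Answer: -136761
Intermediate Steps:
z(I, w) = -I/3 (z(I, w) = I*(-1/3) = -I/3)
B(Y) = 4*Y (B(Y) = (6*(-Y/3))*(-2) = -2*Y*(-2) = 4*Y)
215*(-635) - B(59) = 215*(-635) - 4*59 = -136525 - 1*236 = -136525 - 236 = -136761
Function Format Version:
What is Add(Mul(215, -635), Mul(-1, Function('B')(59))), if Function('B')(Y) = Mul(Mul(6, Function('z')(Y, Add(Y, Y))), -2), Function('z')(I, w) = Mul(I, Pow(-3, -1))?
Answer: -136761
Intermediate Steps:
Function('z')(I, w) = Mul(Rational(-1, 3), I) (Function('z')(I, w) = Mul(I, Rational(-1, 3)) = Mul(Rational(-1, 3), I))
Function('B')(Y) = Mul(4, Y) (Function('B')(Y) = Mul(Mul(6, Mul(Rational(-1, 3), Y)), -2) = Mul(Mul(-2, Y), -2) = Mul(4, Y))
Add(Mul(215, -635), Mul(-1, Function('B')(59))) = Add(Mul(215, -635), Mul(-1, Mul(4, 59))) = Add(-136525, Mul(-1, 236)) = Add(-136525, -236) = -136761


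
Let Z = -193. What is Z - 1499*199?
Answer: -298494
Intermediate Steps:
Z - 1499*199 = -193 - 1499*199 = -193 - 298301 = -298494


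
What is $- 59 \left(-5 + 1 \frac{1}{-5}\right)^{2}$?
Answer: $- \frac{39884}{25} \approx -1595.4$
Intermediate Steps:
$- 59 \left(-5 + 1 \frac{1}{-5}\right)^{2} = - 59 \left(-5 + 1 \left(- \frac{1}{5}\right)\right)^{2} = - 59 \left(-5 - \frac{1}{5}\right)^{2} = - 59 \left(- \frac{26}{5}\right)^{2} = \left(-59\right) \frac{676}{25} = - \frac{39884}{25}$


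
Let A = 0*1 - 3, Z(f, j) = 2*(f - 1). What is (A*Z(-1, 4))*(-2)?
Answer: -24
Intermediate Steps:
Z(f, j) = -2 + 2*f (Z(f, j) = 2*(-1 + f) = -2 + 2*f)
A = -3 (A = 0 - 3 = -3)
(A*Z(-1, 4))*(-2) = -3*(-2 + 2*(-1))*(-2) = -3*(-2 - 2)*(-2) = -3*(-4)*(-2) = 12*(-2) = -24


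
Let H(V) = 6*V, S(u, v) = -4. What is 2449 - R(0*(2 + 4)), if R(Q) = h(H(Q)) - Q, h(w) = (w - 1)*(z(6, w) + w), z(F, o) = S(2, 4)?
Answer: 2445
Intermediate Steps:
z(F, o) = -4
h(w) = (-1 + w)*(-4 + w) (h(w) = (w - 1)*(-4 + w) = (-1 + w)*(-4 + w))
R(Q) = 4 - 31*Q + 36*Q**2 (R(Q) = (4 + (6*Q)**2 - 30*Q) - Q = (4 + 36*Q**2 - 30*Q) - Q = (4 - 30*Q + 36*Q**2) - Q = 4 - 31*Q + 36*Q**2)
2449 - R(0*(2 + 4)) = 2449 - (4 - 0*(2 + 4) + 36*(0*(2 + 4))**2) = 2449 - (4 - 0*6 + 36*(0*6)**2) = 2449 - (4 - 31*0 + 36*0**2) = 2449 - (4 + 0 + 36*0) = 2449 - (4 + 0 + 0) = 2449 - 1*4 = 2449 - 4 = 2445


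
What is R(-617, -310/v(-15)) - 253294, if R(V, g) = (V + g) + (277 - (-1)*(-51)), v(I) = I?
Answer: -760993/3 ≈ -2.5366e+5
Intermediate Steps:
R(V, g) = 226 + V + g (R(V, g) = (V + g) + (277 - 1*51) = (V + g) + (277 - 51) = (V + g) + 226 = 226 + V + g)
R(-617, -310/v(-15)) - 253294 = (226 - 617 - 310/(-15)) - 253294 = (226 - 617 - 310*(-1/15)) - 253294 = (226 - 617 + 62/3) - 253294 = -1111/3 - 253294 = -760993/3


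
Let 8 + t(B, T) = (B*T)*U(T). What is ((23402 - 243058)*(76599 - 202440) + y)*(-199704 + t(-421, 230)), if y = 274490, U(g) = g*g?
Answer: -141596357098423808432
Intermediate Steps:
U(g) = g²
t(B, T) = -8 + B*T³ (t(B, T) = -8 + (B*T)*T² = -8 + B*T³)
((23402 - 243058)*(76599 - 202440) + y)*(-199704 + t(-421, 230)) = ((23402 - 243058)*(76599 - 202440) + 274490)*(-199704 + (-8 - 421*230³)) = (-219656*(-125841) + 274490)*(-199704 + (-8 - 421*12167000)) = (27641730696 + 274490)*(-199704 + (-8 - 5122307000)) = 27642005186*(-199704 - 5122307008) = 27642005186*(-5122506712) = -141596357098423808432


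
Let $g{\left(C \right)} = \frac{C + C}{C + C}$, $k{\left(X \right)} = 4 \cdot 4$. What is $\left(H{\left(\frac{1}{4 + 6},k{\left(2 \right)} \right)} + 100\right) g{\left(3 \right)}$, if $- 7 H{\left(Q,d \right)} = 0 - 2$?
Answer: $\frac{702}{7} \approx 100.29$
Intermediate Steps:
$k{\left(X \right)} = 16$
$H{\left(Q,d \right)} = \frac{2}{7}$ ($H{\left(Q,d \right)} = - \frac{0 - 2}{7} = \left(- \frac{1}{7}\right) \left(-2\right) = \frac{2}{7}$)
$g{\left(C \right)} = 1$ ($g{\left(C \right)} = \frac{2 C}{2 C} = 2 C \frac{1}{2 C} = 1$)
$\left(H{\left(\frac{1}{4 + 6},k{\left(2 \right)} \right)} + 100\right) g{\left(3 \right)} = \left(\frac{2}{7} + 100\right) 1 = \frac{702}{7} \cdot 1 = \frac{702}{7}$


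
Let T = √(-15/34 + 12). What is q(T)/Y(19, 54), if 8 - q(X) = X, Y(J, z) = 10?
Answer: ⅘ - √13362/340 ≈ 0.46002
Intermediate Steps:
T = √13362/34 (T = √(-15*1/34 + 12) = √(-15/34 + 12) = √(393/34) = √13362/34 ≈ 3.3998)
q(X) = 8 - X
q(T)/Y(19, 54) = (8 - √13362/34)/10 = (8 - √13362/34)*(⅒) = ⅘ - √13362/340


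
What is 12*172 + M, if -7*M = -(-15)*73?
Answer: 13353/7 ≈ 1907.6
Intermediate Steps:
M = -1095/7 (M = -(-5)*(-3*73)/7 = -(-5)*(-219)/7 = -1/7*1095 = -1095/7 ≈ -156.43)
12*172 + M = 12*172 - 1095/7 = 2064 - 1095/7 = 13353/7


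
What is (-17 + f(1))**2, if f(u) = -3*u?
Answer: 400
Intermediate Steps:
(-17 + f(1))**2 = (-17 - 3*1)**2 = (-17 - 3)**2 = (-20)**2 = 400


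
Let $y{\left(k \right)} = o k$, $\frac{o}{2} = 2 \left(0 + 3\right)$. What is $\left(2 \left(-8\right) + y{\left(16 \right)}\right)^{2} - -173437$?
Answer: $204413$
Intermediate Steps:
$o = 12$ ($o = 2 \cdot 2 \left(0 + 3\right) = 2 \cdot 2 \cdot 3 = 2 \cdot 6 = 12$)
$y{\left(k \right)} = 12 k$
$\left(2 \left(-8\right) + y{\left(16 \right)}\right)^{2} - -173437 = \left(2 \left(-8\right) + 12 \cdot 16\right)^{2} - -173437 = \left(-16 + 192\right)^{2} + 173437 = 176^{2} + 173437 = 30976 + 173437 = 204413$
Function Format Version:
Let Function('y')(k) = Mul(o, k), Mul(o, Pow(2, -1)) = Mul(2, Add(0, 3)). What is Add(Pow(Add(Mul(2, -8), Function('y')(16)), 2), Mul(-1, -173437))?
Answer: 204413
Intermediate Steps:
o = 12 (o = Mul(2, Mul(2, Add(0, 3))) = Mul(2, Mul(2, 3)) = Mul(2, 6) = 12)
Function('y')(k) = Mul(12, k)
Add(Pow(Add(Mul(2, -8), Function('y')(16)), 2), Mul(-1, -173437)) = Add(Pow(Add(Mul(2, -8), Mul(12, 16)), 2), Mul(-1, -173437)) = Add(Pow(Add(-16, 192), 2), 173437) = Add(Pow(176, 2), 173437) = Add(30976, 173437) = 204413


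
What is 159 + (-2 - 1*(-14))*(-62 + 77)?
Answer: 339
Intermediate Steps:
159 + (-2 - 1*(-14))*(-62 + 77) = 159 + (-2 + 14)*15 = 159 + 12*15 = 159 + 180 = 339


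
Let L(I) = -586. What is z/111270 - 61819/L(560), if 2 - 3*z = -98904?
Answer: 10346879653/97806330 ≈ 105.79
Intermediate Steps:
z = 98906/3 (z = ⅔ - ⅓*(-98904) = ⅔ + 32968 = 98906/3 ≈ 32969.)
z/111270 - 61819/L(560) = (98906/3)/111270 - 61819/(-586) = (98906/3)*(1/111270) - 61819*(-1/586) = 49453/166905 + 61819/586 = 10346879653/97806330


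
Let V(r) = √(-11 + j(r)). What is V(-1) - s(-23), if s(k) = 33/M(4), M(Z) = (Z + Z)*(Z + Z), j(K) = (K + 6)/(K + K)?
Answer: -33/64 + 3*I*√6/2 ≈ -0.51563 + 3.6742*I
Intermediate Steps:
j(K) = (6 + K)/(2*K) (j(K) = (6 + K)/((2*K)) = (6 + K)*(1/(2*K)) = (6 + K)/(2*K))
M(Z) = 4*Z² (M(Z) = (2*Z)*(2*Z) = 4*Z²)
s(k) = 33/64 (s(k) = 33/((4*4²)) = 33/((4*16)) = 33/64)
V(r) = √(-11 + (6 + r)/(2*r))
V(-1) - s(-23) = √(-42 + 12/(-1))/2 - 1*33/64 = √(-42 + 12*(-1))/2 - 33/64 = √(-42 - 12)/2 - 33/64 = √(-54)/2 - 33/64 = (3*I*√6)/2 - 33/64 = 3*I*√6/2 - 33/64 = -33/64 + 3*I*√6/2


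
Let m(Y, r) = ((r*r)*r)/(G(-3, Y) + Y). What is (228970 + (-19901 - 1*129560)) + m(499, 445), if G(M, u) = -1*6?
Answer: 127319062/493 ≈ 2.5825e+5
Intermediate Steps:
G(M, u) = -6
m(Y, r) = r**3/(-6 + Y) (m(Y, r) = ((r*r)*r)/(-6 + Y) = (r**2*r)/(-6 + Y) = r**3/(-6 + Y))
(228970 + (-19901 - 1*129560)) + m(499, 445) = (228970 + (-19901 - 1*129560)) + 445**3/(-6 + 499) = (228970 + (-19901 - 129560)) + 88121125/493 = (228970 - 149461) + 88121125*(1/493) = 79509 + 88121125/493 = 127319062/493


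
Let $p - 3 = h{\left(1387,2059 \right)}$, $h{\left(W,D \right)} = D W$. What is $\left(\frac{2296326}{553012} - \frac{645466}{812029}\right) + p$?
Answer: $\frac{641224154565304395}{224530890674} \approx 2.8558 \cdot 10^{6}$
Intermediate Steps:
$p = 2855836$ ($p = 3 + 2059 \cdot 1387 = 3 + 2855833 = 2855836$)
$\left(\frac{2296326}{553012} - \frac{645466}{812029}\right) + p = \left(\frac{2296326}{553012} - \frac{645466}{812029}\right) + 2855836 = \left(2296326 \cdot \frac{1}{553012} - \frac{645466}{812029}\right) + 2855836 = \left(\frac{1148163}{276506} - \frac{645466}{812029}\right) + 2855836 = \frac{753866430931}{224530890674} + 2855836 = \frac{641224154565304395}{224530890674}$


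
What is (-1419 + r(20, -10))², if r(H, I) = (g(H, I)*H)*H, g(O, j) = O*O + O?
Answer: 27749229561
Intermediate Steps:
g(O, j) = O + O² (g(O, j) = O² + O = O + O²)
r(H, I) = H³*(1 + H) (r(H, I) = ((H*(1 + H))*H)*H = (H²*(1 + H))*H = H³*(1 + H))
(-1419 + r(20, -10))² = (-1419 + 20³*(1 + 20))² = (-1419 + 8000*21)² = (-1419 + 168000)² = 166581² = 27749229561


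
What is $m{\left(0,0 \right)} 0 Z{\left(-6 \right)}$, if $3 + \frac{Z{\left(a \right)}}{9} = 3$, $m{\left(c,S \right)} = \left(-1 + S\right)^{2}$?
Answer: $0$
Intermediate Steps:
$Z{\left(a \right)} = 0$ ($Z{\left(a \right)} = -27 + 9 \cdot 3 = -27 + 27 = 0$)
$m{\left(0,0 \right)} 0 Z{\left(-6 \right)} = \left(-1 + 0\right)^{2} \cdot 0 \cdot 0 = \left(-1\right)^{2} \cdot 0 \cdot 0 = 1 \cdot 0 \cdot 0 = 0 \cdot 0 = 0$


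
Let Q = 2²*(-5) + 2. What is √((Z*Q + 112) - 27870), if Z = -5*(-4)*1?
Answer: I*√28118 ≈ 167.68*I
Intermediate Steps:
Q = -18 (Q = 4*(-5) + 2 = -20 + 2 = -18)
Z = 20 (Z = 20*1 = 20)
√((Z*Q + 112) - 27870) = √((20*(-18) + 112) - 27870) = √((-360 + 112) - 27870) = √(-248 - 27870) = √(-28118) = I*√28118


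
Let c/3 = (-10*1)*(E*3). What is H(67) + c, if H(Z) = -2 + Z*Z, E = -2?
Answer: 4667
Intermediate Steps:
H(Z) = -2 + Z²
c = 180 (c = 3*((-10*1)*(-2*3)) = 3*(-10*(-6)) = 3*60 = 180)
H(67) + c = (-2 + 67²) + 180 = (-2 + 4489) + 180 = 4487 + 180 = 4667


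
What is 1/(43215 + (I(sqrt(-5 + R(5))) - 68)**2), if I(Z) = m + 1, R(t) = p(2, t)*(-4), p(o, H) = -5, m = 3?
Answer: 1/47311 ≈ 2.1137e-5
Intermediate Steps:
R(t) = 20 (R(t) = -5*(-4) = 20)
I(Z) = 4 (I(Z) = 3 + 1 = 4)
1/(43215 + (I(sqrt(-5 + R(5))) - 68)**2) = 1/(43215 + (4 - 68)**2) = 1/(43215 + (-64)**2) = 1/(43215 + 4096) = 1/47311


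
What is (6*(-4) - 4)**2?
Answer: 784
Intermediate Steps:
(6*(-4) - 4)**2 = (-24 - 4)**2 = (-28)**2 = 784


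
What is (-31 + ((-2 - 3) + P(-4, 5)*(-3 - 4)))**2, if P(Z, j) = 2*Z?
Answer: 400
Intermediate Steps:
(-31 + ((-2 - 3) + P(-4, 5)*(-3 - 4)))**2 = (-31 + ((-2 - 3) + (2*(-4))*(-3 - 4)))**2 = (-31 + (-5 - 8*(-7)))**2 = (-31 + (-5 + 56))**2 = (-31 + 51)**2 = 20**2 = 400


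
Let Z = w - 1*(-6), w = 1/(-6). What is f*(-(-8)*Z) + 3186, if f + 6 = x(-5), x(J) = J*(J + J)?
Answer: 15718/3 ≈ 5239.3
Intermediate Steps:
w = -⅙ ≈ -0.16667
x(J) = 2*J² (x(J) = J*(2*J) = 2*J²)
f = 44 (f = -6 + 2*(-5)² = -6 + 2*25 = -6 + 50 = 44)
Z = 35/6 (Z = -⅙ - 1*(-6) = -⅙ + 6 = 35/6 ≈ 5.8333)
f*(-(-8)*Z) + 3186 = 44*(-(-8)*35/6) + 3186 = 44*(-1*(-140/3)) + 3186 = 44*(140/3) + 3186 = 6160/3 + 3186 = 15718/3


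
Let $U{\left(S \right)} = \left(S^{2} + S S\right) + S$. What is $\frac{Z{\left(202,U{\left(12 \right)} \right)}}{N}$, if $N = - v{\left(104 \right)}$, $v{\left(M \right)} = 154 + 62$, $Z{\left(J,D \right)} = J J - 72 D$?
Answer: $- \frac{4801}{54} \approx -88.907$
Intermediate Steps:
$U{\left(S \right)} = S + 2 S^{2}$ ($U{\left(S \right)} = \left(S^{2} + S^{2}\right) + S = 2 S^{2} + S = S + 2 S^{2}$)
$Z{\left(J,D \right)} = J^{2} - 72 D$
$v{\left(M \right)} = 216$
$N = -216$ ($N = \left(-1\right) 216 = -216$)
$\frac{Z{\left(202,U{\left(12 \right)} \right)}}{N} = \frac{202^{2} - 72 \cdot 12 \left(1 + 2 \cdot 12\right)}{-216} = \left(40804 - 72 \cdot 12 \left(1 + 24\right)\right) \left(- \frac{1}{216}\right) = \left(40804 - 72 \cdot 12 \cdot 25\right) \left(- \frac{1}{216}\right) = \left(40804 - 21600\right) \left(- \frac{1}{216}\right) = 19204 \left(- \frac{1}{216}\right) = - \frac{4801}{54}$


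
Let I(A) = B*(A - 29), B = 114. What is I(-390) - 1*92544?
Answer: -140310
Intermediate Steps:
I(A) = -3306 + 114*A (I(A) = 114*(A - 29) = 114*(-29 + A) = -3306 + 114*A)
I(-390) - 1*92544 = (-3306 + 114*(-390)) - 1*92544 = (-3306 - 44460) - 92544 = -47766 - 92544 = -140310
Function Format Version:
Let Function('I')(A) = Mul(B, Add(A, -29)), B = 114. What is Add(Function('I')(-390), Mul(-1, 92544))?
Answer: -140310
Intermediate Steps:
Function('I')(A) = Add(-3306, Mul(114, A)) (Function('I')(A) = Mul(114, Add(A, -29)) = Mul(114, Add(-29, A)) = Add(-3306, Mul(114, A)))
Add(Function('I')(-390), Mul(-1, 92544)) = Add(Add(-3306, Mul(114, -390)), Mul(-1, 92544)) = Add(Add(-3306, -44460), -92544) = Add(-47766, -92544) = -140310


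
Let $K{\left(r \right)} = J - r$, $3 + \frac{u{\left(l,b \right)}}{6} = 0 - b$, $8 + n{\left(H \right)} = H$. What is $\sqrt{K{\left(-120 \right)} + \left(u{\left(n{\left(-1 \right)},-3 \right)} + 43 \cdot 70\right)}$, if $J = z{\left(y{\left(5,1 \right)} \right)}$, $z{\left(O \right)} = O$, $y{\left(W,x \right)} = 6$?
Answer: $56$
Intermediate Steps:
$n{\left(H \right)} = -8 + H$
$u{\left(l,b \right)} = -18 - 6 b$ ($u{\left(l,b \right)} = -18 + 6 \left(0 - b\right) = -18 + 6 \left(- b\right) = -18 - 6 b$)
$J = 6$
$K{\left(r \right)} = 6 - r$
$\sqrt{K{\left(-120 \right)} + \left(u{\left(n{\left(-1 \right)},-3 \right)} + 43 \cdot 70\right)} = \sqrt{\left(6 - -120\right) + \left(\left(-18 - -18\right) + 43 \cdot 70\right)} = \sqrt{\left(6 + 120\right) + \left(\left(-18 + 18\right) + 3010\right)} = \sqrt{126 + \left(0 + 3010\right)} = \sqrt{126 + 3010} = \sqrt{3136} = 56$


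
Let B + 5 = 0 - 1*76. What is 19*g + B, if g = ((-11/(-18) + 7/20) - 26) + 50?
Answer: 70787/180 ≈ 393.26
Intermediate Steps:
g = 4493/180 (g = ((-11*(-1/18) + 7*(1/20)) - 26) + 50 = ((11/18 + 7/20) - 26) + 50 = (173/180 - 26) + 50 = -4507/180 + 50 = 4493/180 ≈ 24.961)
B = -81 (B = -5 + (0 - 1*76) = -5 + (0 - 76) = -5 - 76 = -81)
19*g + B = 19*(4493/180) - 81 = 85367/180 - 81 = 70787/180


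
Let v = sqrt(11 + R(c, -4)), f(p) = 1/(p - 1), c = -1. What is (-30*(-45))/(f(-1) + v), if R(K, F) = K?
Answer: 900/13 + 1800*sqrt(10)/13 ≈ 507.08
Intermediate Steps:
f(p) = 1/(-1 + p)
v = sqrt(10) (v = sqrt(11 - 1) = sqrt(10) ≈ 3.1623)
(-30*(-45))/(f(-1) + v) = (-30*(-45))/(1/(-1 - 1) + sqrt(10)) = 1350/(1/(-2) + sqrt(10)) = 1350/(-1/2 + sqrt(10))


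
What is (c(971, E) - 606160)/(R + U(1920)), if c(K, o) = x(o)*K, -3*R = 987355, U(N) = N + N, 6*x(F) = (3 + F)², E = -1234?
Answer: -209682653/278810 ≈ -752.06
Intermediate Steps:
x(F) = (3 + F)²/6
U(N) = 2*N
R = -987355/3 (R = -⅓*987355 = -987355/3 ≈ -3.2912e+5)
c(K, o) = K*(3 + o)²/6 (c(K, o) = ((3 + o)²/6)*K = K*(3 + o)²/6)
(c(971, E) - 606160)/(R + U(1920)) = ((⅙)*971*(3 - 1234)² - 606160)/(-987355/3 + 2*1920) = ((⅙)*971*(-1231)² - 606160)/(-987355/3 + 3840) = ((⅙)*971*1515361 - 606160)/(-975835/3) = (1471415531/6 - 606160)*(-3/975835) = (1467778571/6)*(-3/975835) = -209682653/278810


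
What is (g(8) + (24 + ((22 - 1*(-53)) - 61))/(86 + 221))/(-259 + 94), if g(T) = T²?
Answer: -6562/16885 ≈ -0.38863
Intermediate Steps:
(g(8) + (24 + ((22 - 1*(-53)) - 61))/(86 + 221))/(-259 + 94) = (8² + (24 + ((22 - 1*(-53)) - 61))/(86 + 221))/(-259 + 94) = (64 + (24 + ((22 + 53) - 61))/307)/(-165) = (64 + (24 + (75 - 61))*(1/307))*(-1/165) = (64 + (24 + 14)*(1/307))*(-1/165) = (64 + 38*(1/307))*(-1/165) = (64 + 38/307)*(-1/165) = (19686/307)*(-1/165) = -6562/16885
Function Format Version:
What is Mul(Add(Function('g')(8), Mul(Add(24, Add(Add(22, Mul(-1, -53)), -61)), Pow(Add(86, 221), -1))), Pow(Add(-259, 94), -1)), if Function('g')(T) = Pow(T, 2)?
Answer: Rational(-6562, 16885) ≈ -0.38863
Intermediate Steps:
Mul(Add(Function('g')(8), Mul(Add(24, Add(Add(22, Mul(-1, -53)), -61)), Pow(Add(86, 221), -1))), Pow(Add(-259, 94), -1)) = Mul(Add(Pow(8, 2), Mul(Add(24, Add(Add(22, Mul(-1, -53)), -61)), Pow(Add(86, 221), -1))), Pow(Add(-259, 94), -1)) = Mul(Add(64, Mul(Add(24, Add(Add(22, 53), -61)), Pow(307, -1))), Pow(-165, -1)) = Mul(Add(64, Mul(Add(24, Add(75, -61)), Rational(1, 307))), Rational(-1, 165)) = Mul(Add(64, Mul(Add(24, 14), Rational(1, 307))), Rational(-1, 165)) = Mul(Add(64, Mul(38, Rational(1, 307))), Rational(-1, 165)) = Mul(Add(64, Rational(38, 307)), Rational(-1, 165)) = Mul(Rational(19686, 307), Rational(-1, 165)) = Rational(-6562, 16885)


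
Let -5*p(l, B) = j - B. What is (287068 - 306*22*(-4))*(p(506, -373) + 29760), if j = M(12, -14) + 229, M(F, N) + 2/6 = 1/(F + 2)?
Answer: 977206890346/105 ≈ 9.3067e+9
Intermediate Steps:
M(F, N) = -1/3 + 1/(2 + F) (M(F, N) = -1/3 + 1/(F + 2) = -1/3 + 1/(2 + F))
j = 9607/42 (j = (1 - 1*12)/(3*(2 + 12)) + 229 = (1/3)*(1 - 12)/14 + 229 = (1/3)*(1/14)*(-11) + 229 = -11/42 + 229 = 9607/42 ≈ 228.74)
p(l, B) = -9607/210 + B/5 (p(l, B) = -(9607/42 - B)/5 = -9607/210 + B/5)
(287068 - 306*22*(-4))*(p(506, -373) + 29760) = (287068 - 306*22*(-4))*((-9607/210 + (1/5)*(-373)) + 29760) = (287068 - 6732*(-4))*((-9607/210 - 373/5) + 29760) = (287068 + 26928)*(-25273/210 + 29760) = 313996*(6224327/210) = 977206890346/105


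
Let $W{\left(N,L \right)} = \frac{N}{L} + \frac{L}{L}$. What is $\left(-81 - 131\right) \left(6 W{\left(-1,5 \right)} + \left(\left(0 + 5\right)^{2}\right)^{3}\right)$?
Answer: $- \frac{16567588}{5} \approx -3.3135 \cdot 10^{6}$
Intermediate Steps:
$W{\left(N,L \right)} = 1 + \frac{N}{L}$ ($W{\left(N,L \right)} = \frac{N}{L} + 1 = 1 + \frac{N}{L}$)
$\left(-81 - 131\right) \left(6 W{\left(-1,5 \right)} + \left(\left(0 + 5\right)^{2}\right)^{3}\right) = \left(-81 - 131\right) \left(6 \frac{5 - 1}{5} + \left(\left(0 + 5\right)^{2}\right)^{3}\right) = - 212 \left(6 \cdot \frac{1}{5} \cdot 4 + \left(5^{2}\right)^{3}\right) = - 212 \left(6 \cdot \frac{4}{5} + 25^{3}\right) = - 212 \left(\frac{24}{5} + 15625\right) = \left(-212\right) \frac{78149}{5} = - \frac{16567588}{5}$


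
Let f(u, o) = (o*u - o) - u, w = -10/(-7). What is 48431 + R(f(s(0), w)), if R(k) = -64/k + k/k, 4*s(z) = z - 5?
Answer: 2665552/55 ≈ 48465.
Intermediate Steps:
s(z) = -5/4 + z/4 (s(z) = (z - 5)/4 = (-5 + z)/4 = -5/4 + z/4)
w = 10/7 (w = -10*(-1/7) = 10/7 ≈ 1.4286)
f(u, o) = -o - u + o*u (f(u, o) = (-o + o*u) - u = -o - u + o*u)
R(k) = 1 - 64/k (R(k) = -64/k + 1 = 1 - 64/k)
48431 + R(f(s(0), w)) = 48431 + (-64 + (-1*10/7 - (-5/4 + (1/4)*0) + 10*(-5/4 + (1/4)*0)/7))/(-1*10/7 - (-5/4 + (1/4)*0) + 10*(-5/4 + (1/4)*0)/7) = 48431 + (-64 + (-10/7 - (-5/4 + 0) + 10*(-5/4 + 0)/7))/(-10/7 - (-5/4 + 0) + 10*(-5/4 + 0)/7) = 48431 + (-64 + (-10/7 - 1*(-5/4) + (10/7)*(-5/4)))/(-10/7 - 1*(-5/4) + (10/7)*(-5/4)) = 48431 + (-64 + (-10/7 + 5/4 - 25/14))/(-10/7 + 5/4 - 25/14) = 48431 + (-64 - 55/28)/(-55/28) = 48431 - 28/55*(-1847/28) = 48431 + 1847/55 = 2665552/55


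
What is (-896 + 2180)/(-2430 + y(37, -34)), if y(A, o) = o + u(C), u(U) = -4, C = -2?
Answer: -321/617 ≈ -0.52026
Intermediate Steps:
y(A, o) = -4 + o (y(A, o) = o - 4 = -4 + o)
(-896 + 2180)/(-2430 + y(37, -34)) = (-896 + 2180)/(-2430 + (-4 - 34)) = 1284/(-2430 - 38) = 1284/(-2468) = 1284*(-1/2468) = -321/617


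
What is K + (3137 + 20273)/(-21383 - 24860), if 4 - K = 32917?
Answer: -1522019269/46243 ≈ -32914.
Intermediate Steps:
K = -32913 (K = 4 - 1*32917 = 4 - 32917 = -32913)
K + (3137 + 20273)/(-21383 - 24860) = -32913 + (3137 + 20273)/(-21383 - 24860) = -32913 + 23410/(-46243) = -32913 + 23410*(-1/46243) = -32913 - 23410/46243 = -1522019269/46243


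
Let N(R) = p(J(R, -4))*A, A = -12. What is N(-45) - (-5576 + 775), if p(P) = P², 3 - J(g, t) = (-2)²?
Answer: 4789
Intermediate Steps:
J(g, t) = -1 (J(g, t) = 3 - 1*(-2)² = 3 - 1*4 = 3 - 4 = -1)
N(R) = -12 (N(R) = (-1)²*(-12) = 1*(-12) = -12)
N(-45) - (-5576 + 775) = -12 - (-5576 + 775) = -12 - 1*(-4801) = -12 + 4801 = 4789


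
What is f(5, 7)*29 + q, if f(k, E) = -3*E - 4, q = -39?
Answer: -764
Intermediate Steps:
f(k, E) = -4 - 3*E
f(5, 7)*29 + q = (-4 - 3*7)*29 - 39 = (-4 - 21)*29 - 39 = -25*29 - 39 = -725 - 39 = -764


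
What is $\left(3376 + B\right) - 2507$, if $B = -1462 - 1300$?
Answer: $-1893$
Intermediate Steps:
$B = -2762$ ($B = -1462 - 1300 = -2762$)
$\left(3376 + B\right) - 2507 = \left(3376 - 2762\right) - 2507 = 614 - 2507 = -1893$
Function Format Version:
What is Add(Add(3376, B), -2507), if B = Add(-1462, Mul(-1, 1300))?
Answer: -1893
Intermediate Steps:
B = -2762 (B = Add(-1462, -1300) = -2762)
Add(Add(3376, B), -2507) = Add(Add(3376, -2762), -2507) = Add(614, -2507) = -1893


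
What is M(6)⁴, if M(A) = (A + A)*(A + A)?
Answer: 429981696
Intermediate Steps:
M(A) = 4*A² (M(A) = (2*A)*(2*A) = 4*A²)
M(6)⁴ = (4*6²)⁴ = (4*36)⁴ = 144⁴ = 429981696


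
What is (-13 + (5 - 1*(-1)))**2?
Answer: 49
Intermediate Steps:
(-13 + (5 - 1*(-1)))**2 = (-13 + (5 + 1))**2 = (-13 + 6)**2 = (-7)**2 = 49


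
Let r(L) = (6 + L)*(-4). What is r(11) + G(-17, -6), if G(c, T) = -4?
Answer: -72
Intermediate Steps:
r(L) = -24 - 4*L
r(11) + G(-17, -6) = (-24 - 4*11) - 4 = (-24 - 44) - 4 = -68 - 4 = -72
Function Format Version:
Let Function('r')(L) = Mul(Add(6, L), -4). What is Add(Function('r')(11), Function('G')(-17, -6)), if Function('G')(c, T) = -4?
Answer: -72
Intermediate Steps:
Function('r')(L) = Add(-24, Mul(-4, L))
Add(Function('r')(11), Function('G')(-17, -6)) = Add(Add(-24, Mul(-4, 11)), -4) = Add(Add(-24, -44), -4) = Add(-68, -4) = -72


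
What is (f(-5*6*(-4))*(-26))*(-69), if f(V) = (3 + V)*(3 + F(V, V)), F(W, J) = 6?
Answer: 1985958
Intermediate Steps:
f(V) = 27 + 9*V (f(V) = (3 + V)*(3 + 6) = (3 + V)*9 = 27 + 9*V)
(f(-5*6*(-4))*(-26))*(-69) = ((27 + 9*(-5*6*(-4)))*(-26))*(-69) = ((27 + 9*(-30*(-4)))*(-26))*(-69) = ((27 + 9*120)*(-26))*(-69) = ((27 + 1080)*(-26))*(-69) = (1107*(-26))*(-69) = -28782*(-69) = 1985958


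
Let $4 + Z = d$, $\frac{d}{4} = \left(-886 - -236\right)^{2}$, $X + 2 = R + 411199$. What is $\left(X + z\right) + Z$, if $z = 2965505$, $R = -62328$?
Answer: $5004370$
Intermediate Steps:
$X = 348869$ ($X = -2 + \left(-62328 + 411199\right) = -2 + 348871 = 348869$)
$d = 1690000$ ($d = 4 \left(-886 - -236\right)^{2} = 4 \left(-886 + 236\right)^{2} = 4 \left(-650\right)^{2} = 4 \cdot 422500 = 1690000$)
$Z = 1689996$ ($Z = -4 + 1690000 = 1689996$)
$\left(X + z\right) + Z = \left(348869 + 2965505\right) + 1689996 = 3314374 + 1689996 = 5004370$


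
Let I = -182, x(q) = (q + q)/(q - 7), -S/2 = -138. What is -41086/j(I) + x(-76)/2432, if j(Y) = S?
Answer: -13640483/91632 ≈ -148.86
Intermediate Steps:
S = 276 (S = -2*(-138) = 276)
x(q) = 2*q/(-7 + q) (x(q) = (2*q)/(-7 + q) = 2*q/(-7 + q))
j(Y) = 276
-41086/j(I) + x(-76)/2432 = -41086/276 + (2*(-76)/(-7 - 76))/2432 = -41086*1/276 + (2*(-76)/(-83))*(1/2432) = -20543/138 + (2*(-76)*(-1/83))*(1/2432) = -20543/138 + (152/83)*(1/2432) = -20543/138 + 1/1328 = -13640483/91632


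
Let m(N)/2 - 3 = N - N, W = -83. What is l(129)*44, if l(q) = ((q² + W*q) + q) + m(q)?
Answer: 267036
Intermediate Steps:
m(N) = 6 (m(N) = 6 + 2*(N - N) = 6 + 2*0 = 6 + 0 = 6)
l(q) = 6 + q² - 82*q (l(q) = ((q² - 83*q) + q) + 6 = (q² - 82*q) + 6 = 6 + q² - 82*q)
l(129)*44 = (6 + 129² - 82*129)*44 = (6 + 16641 - 10578)*44 = 6069*44 = 267036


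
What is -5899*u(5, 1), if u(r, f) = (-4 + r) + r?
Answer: -35394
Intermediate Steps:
u(r, f) = -4 + 2*r
-5899*u(5, 1) = -5899*(-4 + 2*5) = -5899*(-4 + 10) = -5899*6 = -35394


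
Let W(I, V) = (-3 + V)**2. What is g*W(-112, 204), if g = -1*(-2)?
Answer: 80802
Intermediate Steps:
g = 2
g*W(-112, 204) = 2*(-3 + 204)**2 = 2*201**2 = 2*40401 = 80802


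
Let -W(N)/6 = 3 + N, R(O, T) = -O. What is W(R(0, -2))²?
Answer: 324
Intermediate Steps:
W(N) = -18 - 6*N (W(N) = -6*(3 + N) = -18 - 6*N)
W(R(0, -2))² = (-18 - (-6)*0)² = (-18 - 6*0)² = (-18 + 0)² = (-18)² = 324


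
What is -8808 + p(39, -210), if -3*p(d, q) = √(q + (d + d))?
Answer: -8808 - 2*I*√33/3 ≈ -8808.0 - 3.8297*I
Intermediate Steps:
p(d, q) = -√(q + 2*d)/3 (p(d, q) = -√(q + (d + d))/3 = -√(q + 2*d)/3)
-8808 + p(39, -210) = -8808 - √(-210 + 2*39)/3 = -8808 - √(-210 + 78)/3 = -8808 - 2*I*√33/3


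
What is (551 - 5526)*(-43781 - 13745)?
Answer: 286191850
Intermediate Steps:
(551 - 5526)*(-43781 - 13745) = -4975*(-57526) = 286191850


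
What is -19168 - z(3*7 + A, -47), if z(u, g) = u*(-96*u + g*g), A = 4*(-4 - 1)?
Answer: -21281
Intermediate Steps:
A = -20 (A = 4*(-5) = -20)
z(u, g) = u*(g**2 - 96*u) (z(u, g) = u*(-96*u + g**2) = u*(g**2 - 96*u))
-19168 - z(3*7 + A, -47) = -19168 - (3*7 - 20)*((-47)**2 - 96*(3*7 - 20)) = -19168 - (21 - 20)*(2209 - 96*(21 - 20)) = -19168 - (2209 - 96*1) = -19168 - (2209 - 96) = -19168 - 2113 = -21281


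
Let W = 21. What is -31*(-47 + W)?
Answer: 806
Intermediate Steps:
-31*(-47 + W) = -31*(-47 + 21) = -31*(-26) = 806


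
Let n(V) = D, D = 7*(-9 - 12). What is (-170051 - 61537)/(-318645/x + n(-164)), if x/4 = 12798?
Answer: 1317272544/871541 ≈ 1511.4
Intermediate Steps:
x = 51192 (x = 4*12798 = 51192)
D = -147 (D = 7*(-21) = -147)
n(V) = -147
(-170051 - 61537)/(-318645/x + n(-164)) = (-170051 - 61537)/(-318645/51192 - 147) = -231588/(-318645*1/51192 - 147) = -231588/(-35405/5688 - 147) = -231588/(-871541/5688) = -231588*(-5688/871541) = 1317272544/871541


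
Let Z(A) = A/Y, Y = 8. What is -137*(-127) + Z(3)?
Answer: 139195/8 ≈ 17399.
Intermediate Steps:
Z(A) = A/8
-137*(-127) + Z(3) = -137*(-127) + (⅛)*3 = 17399 + 3/8 = 139195/8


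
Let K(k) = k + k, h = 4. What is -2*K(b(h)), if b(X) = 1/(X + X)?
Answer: -1/2 ≈ -0.50000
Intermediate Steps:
b(X) = 1/(2*X)
K(k) = 2*k
-2*K(b(h)) = -4*(1/2)/4 = -4*(1/2)*(1/4) = -4/8 = -2*1/4 = -1/2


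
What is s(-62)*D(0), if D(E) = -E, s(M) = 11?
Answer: 0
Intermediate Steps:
s(-62)*D(0) = 11*(-1*0) = 11*0 = 0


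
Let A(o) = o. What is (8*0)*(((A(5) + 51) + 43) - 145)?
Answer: 0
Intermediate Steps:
(8*0)*(((A(5) + 51) + 43) - 145) = (8*0)*(((5 + 51) + 43) - 145) = 0*((56 + 43) - 145) = 0*(99 - 145) = 0*(-46) = 0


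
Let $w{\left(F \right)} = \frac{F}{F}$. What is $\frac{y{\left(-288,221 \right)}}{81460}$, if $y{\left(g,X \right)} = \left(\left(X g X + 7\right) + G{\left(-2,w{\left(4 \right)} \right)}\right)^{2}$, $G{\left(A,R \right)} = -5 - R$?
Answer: $\frac{197858179366849}{81460} \approx 2.4289 \cdot 10^{9}$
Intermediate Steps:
$w{\left(F \right)} = 1$
$y{\left(g,X \right)} = \left(1 + g X^{2}\right)^{2}$ ($y{\left(g,X \right)} = \left(\left(X g X + 7\right) - 6\right)^{2} = \left(\left(g X^{2} + 7\right) - 6\right)^{2} = \left(\left(7 + g X^{2}\right) - 6\right)^{2} = \left(1 + g X^{2}\right)^{2}$)
$\frac{y{\left(-288,221 \right)}}{81460} = \frac{\left(1 - 288 \cdot 221^{2}\right)^{2}}{81460} = \left(1 - 14066208\right)^{2} \cdot \frac{1}{81460} = \left(-14066207\right)^{2} \cdot \frac{1}{81460} = 197858179366849 \cdot \frac{1}{81460} = \frac{197858179366849}{81460}$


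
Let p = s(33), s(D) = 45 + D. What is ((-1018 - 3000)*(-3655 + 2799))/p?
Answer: 1719704/39 ≈ 44095.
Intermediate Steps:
p = 78 (p = 45 + 33 = 78)
((-1018 - 3000)*(-3655 + 2799))/p = ((-1018 - 3000)*(-3655 + 2799))/78 = -4018*(-856)*(1/78) = 3439408*(1/78) = 1719704/39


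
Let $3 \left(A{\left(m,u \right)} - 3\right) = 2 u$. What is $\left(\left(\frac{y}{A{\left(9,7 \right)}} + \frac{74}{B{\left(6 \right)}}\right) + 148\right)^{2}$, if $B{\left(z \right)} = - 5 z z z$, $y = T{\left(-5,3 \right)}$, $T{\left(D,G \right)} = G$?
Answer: $\frac{3393586624561}{154256400} \approx 22000.0$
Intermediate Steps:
$y = 3$
$B{\left(z \right)} = - 5 z^{3}$ ($B{\left(z \right)} = - 5 z^{2} z = - 5 z^{3}$)
$A{\left(m,u \right)} = 3 + \frac{2 u}{3}$
$\left(\left(\frac{y}{A{\left(9,7 \right)}} + \frac{74}{B{\left(6 \right)}}\right) + 148\right)^{2} = \left(\left(\frac{3}{3 + \frac{2}{3} \cdot 7} + \frac{74}{\left(-5\right) 6^{3}}\right) + 148\right)^{2} = \left(\left(\frac{3}{3 + \frac{14}{3}} + \frac{74}{\left(-5\right) 216}\right) + 148\right)^{2} = \left(\left(\frac{3}{\frac{23}{3}} + \frac{74}{-1080}\right) + 148\right)^{2} = \left(\left(3 \cdot \frac{3}{23} + 74 \left(- \frac{1}{1080}\right)\right) + 148\right)^{2} = \left(\left(\frac{9}{23} - \frac{37}{540}\right) + 148\right)^{2} = \left(\frac{4009}{12420} + 148\right)^{2} = \left(\frac{1842169}{12420}\right)^{2} = \frac{3393586624561}{154256400}$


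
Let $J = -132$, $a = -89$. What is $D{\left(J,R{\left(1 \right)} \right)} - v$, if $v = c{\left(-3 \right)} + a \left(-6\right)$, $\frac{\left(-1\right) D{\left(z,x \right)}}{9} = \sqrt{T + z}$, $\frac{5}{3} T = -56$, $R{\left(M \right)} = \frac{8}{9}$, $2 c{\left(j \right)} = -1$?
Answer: $- \frac{1067}{2} - \frac{54 i \sqrt{115}}{5} \approx -533.5 - 115.82 i$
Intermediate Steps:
$c{\left(j \right)} = - \frac{1}{2}$ ($c{\left(j \right)} = \frac{1}{2} \left(-1\right) = - \frac{1}{2}$)
$R{\left(M \right)} = \frac{8}{9}$ ($R{\left(M \right)} = 8 \cdot \frac{1}{9} = \frac{8}{9}$)
$T = - \frac{168}{5}$ ($T = \frac{3}{5} \left(-56\right) = - \frac{168}{5} \approx -33.6$)
$D{\left(z,x \right)} = - 9 \sqrt{- \frac{168}{5} + z}$
$v = \frac{1067}{2}$ ($v = - \frac{1}{2} - -534 = - \frac{1}{2} + 534 = \frac{1067}{2} \approx 533.5$)
$D{\left(J,R{\left(1 \right)} \right)} - v = - \frac{9 \sqrt{-840 + 25 \left(-132\right)}}{5} - \frac{1067}{2} = - \frac{9 \sqrt{-840 - 3300}}{5} - \frac{1067}{2} = - \frac{9 \sqrt{-4140}}{5} - \frac{1067}{2} = - \frac{9 \cdot 6 i \sqrt{115}}{5} - \frac{1067}{2} = - \frac{54 i \sqrt{115}}{5} - \frac{1067}{2} = - \frac{1067}{2} - \frac{54 i \sqrt{115}}{5}$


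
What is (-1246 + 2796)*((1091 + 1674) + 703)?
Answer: 5375400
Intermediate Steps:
(-1246 + 2796)*((1091 + 1674) + 703) = 1550*(2765 + 703) = 1550*3468 = 5375400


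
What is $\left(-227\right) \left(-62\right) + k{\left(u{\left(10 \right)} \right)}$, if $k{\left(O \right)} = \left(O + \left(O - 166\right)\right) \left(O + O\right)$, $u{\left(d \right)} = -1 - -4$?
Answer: $13114$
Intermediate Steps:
$u{\left(d \right)} = 3$ ($u{\left(d \right)} = -1 + 4 = 3$)
$k{\left(O \right)} = 2 O \left(-166 + 2 O\right)$ ($k{\left(O \right)} = \left(O + \left(-166 + O\right)\right) 2 O = \left(-166 + 2 O\right) 2 O = 2 O \left(-166 + 2 O\right)$)
$\left(-227\right) \left(-62\right) + k{\left(u{\left(10 \right)} \right)} = \left(-227\right) \left(-62\right) + 4 \cdot 3 \left(-83 + 3\right) = 14074 + 4 \cdot 3 \left(-80\right) = 14074 - 960 = 13114$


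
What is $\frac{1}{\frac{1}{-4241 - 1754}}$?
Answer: $-5995$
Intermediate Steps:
$\frac{1}{\frac{1}{-4241 - 1754}} = \frac{1}{\frac{1}{-5995}} = \frac{1}{- \frac{1}{5995}} = -5995$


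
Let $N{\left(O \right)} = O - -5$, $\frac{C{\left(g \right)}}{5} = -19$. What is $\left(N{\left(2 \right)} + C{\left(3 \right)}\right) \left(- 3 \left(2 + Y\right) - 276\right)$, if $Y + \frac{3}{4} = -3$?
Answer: $23826$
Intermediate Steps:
$Y = - \frac{15}{4}$ ($Y = - \frac{3}{4} - 3 = - \frac{15}{4} \approx -3.75$)
$C{\left(g \right)} = -95$ ($C{\left(g \right)} = 5 \left(-19\right) = -95$)
$N{\left(O \right)} = 5 + O$ ($N{\left(O \right)} = O + 5 = 5 + O$)
$\left(N{\left(2 \right)} + C{\left(3 \right)}\right) \left(- 3 \left(2 + Y\right) - 276\right) = \left(\left(5 + 2\right) - 95\right) \left(- 3 \left(2 - \frac{15}{4}\right) - 276\right) = \left(7 - 95\right) \left(\left(-3\right) \left(- \frac{7}{4}\right) - 276\right) = - 88 \left(\frac{21}{4} - 276\right) = \left(-88\right) \left(- \frac{1083}{4}\right) = 23826$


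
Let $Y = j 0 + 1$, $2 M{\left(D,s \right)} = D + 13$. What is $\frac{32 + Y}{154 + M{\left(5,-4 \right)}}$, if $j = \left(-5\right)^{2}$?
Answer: $\frac{33}{163} \approx 0.20245$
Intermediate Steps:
$M{\left(D,s \right)} = \frac{13}{2} + \frac{D}{2}$ ($M{\left(D,s \right)} = \frac{D + 13}{2} = \frac{13 + D}{2} = \frac{13}{2} + \frac{D}{2}$)
$j = 25$
$Y = 1$ ($Y = 25 \cdot 0 + 1 = 0 + 1 = 1$)
$\frac{32 + Y}{154 + M{\left(5,-4 \right)}} = \frac{32 + 1}{154 + \left(\frac{13}{2} + \frac{1}{2} \cdot 5\right)} = \frac{1}{154 + \left(\frac{13}{2} + \frac{5}{2}\right)} 33 = \frac{1}{154 + 9} \cdot 33 = \frac{1}{163} \cdot 33 = \frac{33}{163}$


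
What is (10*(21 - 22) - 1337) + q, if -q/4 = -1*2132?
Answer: 7181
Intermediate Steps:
q = 8528 (q = -(-4)*2132 = -4*(-2132) = 8528)
(10*(21 - 22) - 1337) + q = (10*(21 - 22) - 1337) + 8528 = (10*(-1) - 1337) + 8528 = (-10 - 1337) + 8528 = -1347 + 8528 = 7181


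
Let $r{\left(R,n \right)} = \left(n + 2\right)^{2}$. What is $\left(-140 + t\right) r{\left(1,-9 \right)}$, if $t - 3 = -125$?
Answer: $-12838$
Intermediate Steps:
$r{\left(R,n \right)} = \left(2 + n\right)^{2}$
$t = -122$ ($t = 3 - 125 = -122$)
$\left(-140 + t\right) r{\left(1,-9 \right)} = \left(-140 - 122\right) \left(2 - 9\right)^{2} = - 262 \left(-7\right)^{2} = \left(-262\right) 49 = -12838$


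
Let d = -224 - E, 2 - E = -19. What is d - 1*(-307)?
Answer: 62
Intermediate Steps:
E = 21 (E = 2 - 1*(-19) = 2 + 19 = 21)
d = -245 (d = -224 - 1*21 = -224 - 21 = -245)
d - 1*(-307) = -245 - 1*(-307) = -245 + 307 = 62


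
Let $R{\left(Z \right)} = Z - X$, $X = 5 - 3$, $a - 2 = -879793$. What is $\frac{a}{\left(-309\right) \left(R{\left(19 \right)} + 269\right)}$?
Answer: $\frac{79981}{8034} \approx 9.9553$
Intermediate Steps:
$a = -879791$ ($a = 2 - 879793 = -879791$)
$X = 2$ ($X = 5 - 3 = 2$)
$R{\left(Z \right)} = -2 + Z$ ($R{\left(Z \right)} = Z - 2 = -2 + Z$)
$\frac{a}{\left(-309\right) \left(R{\left(19 \right)} + 269\right)} = - \frac{879791}{\left(-309\right) \left(\left(-2 + 19\right) + 269\right)} = - \frac{879791}{\left(-309\right) \left(17 + 269\right)} = - \frac{879791}{\left(-309\right) 286} = - \frac{879791}{-88374} = \left(-879791\right) \left(- \frac{1}{88374}\right) = \frac{79981}{8034}$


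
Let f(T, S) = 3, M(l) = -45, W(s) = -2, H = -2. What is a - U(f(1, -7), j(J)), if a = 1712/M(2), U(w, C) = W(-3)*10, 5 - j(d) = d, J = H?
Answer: -812/45 ≈ -18.044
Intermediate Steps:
J = -2
j(d) = 5 - d
U(w, C) = -20 (U(w, C) = -2*10 = -20)
a = -1712/45 (a = 1712/(-45) = 1712*(-1/45) = -1712/45 ≈ -38.044)
a - U(f(1, -7), j(J)) = -1712/45 - 1*(-20) = -1712/45 + 20 = -812/45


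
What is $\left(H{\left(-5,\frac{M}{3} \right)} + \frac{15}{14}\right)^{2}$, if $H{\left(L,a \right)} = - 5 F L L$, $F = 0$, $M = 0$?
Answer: $\frac{225}{196} \approx 1.148$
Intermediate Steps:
$H{\left(L,a \right)} = 0$ ($H{\left(L,a \right)} = \left(-5\right) 0 L L = 0 L L = 0 L = 0$)
$\left(H{\left(-5,\frac{M}{3} \right)} + \frac{15}{14}\right)^{2} = \left(0 + \frac{15}{14}\right)^{2} = \left(\frac{15}{14}\right)^{2} = \frac{225}{196}$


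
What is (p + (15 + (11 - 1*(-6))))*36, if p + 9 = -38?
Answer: -540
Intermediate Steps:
p = -47 (p = -9 - 38 = -47)
(p + (15 + (11 - 1*(-6))))*36 = (-47 + (15 + (11 - 1*(-6))))*36 = (-47 + (15 + (11 + 6)))*36 = (-47 + (15 + 17))*36 = (-47 + 32)*36 = -15*36 = -540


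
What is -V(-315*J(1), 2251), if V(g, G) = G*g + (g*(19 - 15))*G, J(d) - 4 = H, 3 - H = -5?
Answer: 42543900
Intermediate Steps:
H = 8 (H = 3 - 1*(-5) = 3 + 5 = 8)
J(d) = 12 (J(d) = 4 + 8 = 12)
V(g, G) = 5*G*g (V(g, G) = G*g + (g*4)*G = G*g + (4*g)*G = G*g + 4*G*g = 5*G*g)
-V(-315*J(1), 2251) = -5*2251*(-315*12) = -5*2251*(-3780) = -1*(-42543900) = 42543900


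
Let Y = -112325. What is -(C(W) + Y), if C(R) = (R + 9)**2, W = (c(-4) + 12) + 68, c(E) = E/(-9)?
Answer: 8450300/81 ≈ 1.0432e+5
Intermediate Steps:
c(E) = -E/9 (c(E) = E*(-1/9) = -E/9)
W = 724/9 (W = (-1/9*(-4) + 12) + 68 = (4/9 + 12) + 68 = 112/9 + 68 = 724/9 ≈ 80.444)
C(R) = (9 + R)**2
-(C(W) + Y) = -((9 + 724/9)**2 - 112325) = -((805/9)**2 - 112325) = -(648025/81 - 112325) = -1*(-8450300/81) = 8450300/81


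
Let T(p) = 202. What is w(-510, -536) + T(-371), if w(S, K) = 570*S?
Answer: -290498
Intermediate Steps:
w(-510, -536) + T(-371) = 570*(-510) + 202 = -290700 + 202 = -290498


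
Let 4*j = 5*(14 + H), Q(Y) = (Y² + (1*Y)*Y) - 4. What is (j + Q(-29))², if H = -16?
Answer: 11229201/4 ≈ 2.8073e+6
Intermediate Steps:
Q(Y) = -4 + 2*Y² (Q(Y) = (Y² + Y*Y) - 4 = (Y² + Y²) - 4 = 2*Y² - 4 = -4 + 2*Y²)
j = -5/2 (j = (5*(14 - 16))/4 = (5*(-2))/4 = (¼)*(-10) = -5/2 ≈ -2.5000)
(j + Q(-29))² = (-5/2 + (-4 + 2*(-29)²))² = (-5/2 + (-4 + 2*841))² = (-5/2 + (-4 + 1682))² = (-5/2 + 1678)² = (3351/2)² = 11229201/4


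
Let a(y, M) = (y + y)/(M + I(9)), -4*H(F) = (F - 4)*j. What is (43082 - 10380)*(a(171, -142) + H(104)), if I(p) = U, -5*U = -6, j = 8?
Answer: -1165090505/176 ≈ -6.6198e+6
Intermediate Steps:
U = 6/5 (U = -1/5*(-6) = 6/5 ≈ 1.2000)
I(p) = 6/5
H(F) = 8 - 2*F (H(F) = -(F - 4)*8/4 = -(-4 + F)*8/4 = -(-32 + 8*F)/4 = 8 - 2*F)
a(y, M) = 2*y/(6/5 + M) (a(y, M) = (y + y)/(M + 6/5) = (2*y)/(6/5 + M) = 2*y/(6/5 + M))
(43082 - 10380)*(a(171, -142) + H(104)) = (43082 - 10380)*(10*171/(6 + 5*(-142)) + (8 - 2*104)) = 32702*(10*171/(6 - 710) + (8 - 208)) = 32702*(10*171/(-704) - 200) = 32702*(10*171*(-1/704) - 200) = 32702*(-855/352 - 200) = 32702*(-71255/352) = -1165090505/176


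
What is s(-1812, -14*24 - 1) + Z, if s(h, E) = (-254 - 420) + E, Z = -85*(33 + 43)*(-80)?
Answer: 515789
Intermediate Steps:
Z = 516800 (Z = -85*76*(-80) = -6460*(-80) = 516800)
s(h, E) = -674 + E
s(-1812, -14*24 - 1) + Z = (-674 + (-14*24 - 1)) + 516800 = (-674 + (-336 - 1)) + 516800 = (-674 - 337) + 516800 = -1011 + 516800 = 515789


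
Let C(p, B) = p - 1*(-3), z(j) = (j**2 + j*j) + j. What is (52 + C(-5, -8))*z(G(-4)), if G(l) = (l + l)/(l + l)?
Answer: 150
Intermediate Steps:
G(l) = 1 (G(l) = (2*l)/((2*l)) = (2*l)*(1/(2*l)) = 1)
z(j) = j + 2*j**2 (z(j) = (j**2 + j**2) + j = 2*j**2 + j = j + 2*j**2)
C(p, B) = 3 + p (C(p, B) = p + 3 = 3 + p)
(52 + C(-5, -8))*z(G(-4)) = (52 + (3 - 5))*(1*(1 + 2*1)) = (52 - 2)*(1*(1 + 2)) = 50*(1*3) = 50*3 = 150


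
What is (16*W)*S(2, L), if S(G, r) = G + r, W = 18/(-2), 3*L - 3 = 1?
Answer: -480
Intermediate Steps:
L = 4/3 (L = 1 + (⅓)*1 = 1 + ⅓ = 4/3 ≈ 1.3333)
W = -9 (W = 18*(-½) = -9)
(16*W)*S(2, L) = (16*(-9))*(2 + 4/3) = -144*10/3 = -480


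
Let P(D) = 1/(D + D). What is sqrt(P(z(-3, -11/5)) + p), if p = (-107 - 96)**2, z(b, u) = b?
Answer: sqrt(1483518)/6 ≈ 203.00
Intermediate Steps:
p = 41209 (p = (-203)**2 = 41209)
P(D) = 1/(2*D)
sqrt(P(z(-3, -11/5)) + p) = sqrt((1/2)/(-3) + 41209) = sqrt((1/2)*(-1/3) + 41209) = sqrt(-1/6 + 41209) = sqrt(247253/6) = sqrt(1483518)/6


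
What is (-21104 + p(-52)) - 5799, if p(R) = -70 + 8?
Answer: -26965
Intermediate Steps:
p(R) = -62
(-21104 + p(-52)) - 5799 = (-21104 - 62) - 5799 = -21166 - 5799 = -26965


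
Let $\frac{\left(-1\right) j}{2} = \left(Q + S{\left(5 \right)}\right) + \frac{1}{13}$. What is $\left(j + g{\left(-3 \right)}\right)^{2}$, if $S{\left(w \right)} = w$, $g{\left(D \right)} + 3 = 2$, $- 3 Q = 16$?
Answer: $\frac{361}{1521} \approx 0.23734$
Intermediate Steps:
$Q = - \frac{16}{3}$ ($Q = \left(- \frac{1}{3}\right) 16 = - \frac{16}{3} \approx -5.3333$)
$g{\left(D \right)} = -1$ ($g{\left(D \right)} = -3 + 2 = -1$)
$j = \frac{20}{39}$ ($j = - 2 \left(\left(- \frac{16}{3} + 5\right) + \frac{1}{13}\right) = - 2 \left(- \frac{1}{3} + \frac{1}{13}\right) = \left(-2\right) \left(- \frac{10}{39}\right) = \frac{20}{39} \approx 0.51282$)
$\left(j + g{\left(-3 \right)}\right)^{2} = \left(\frac{20}{39} - 1\right)^{2} = \left(- \frac{19}{39}\right)^{2} = \frac{361}{1521}$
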